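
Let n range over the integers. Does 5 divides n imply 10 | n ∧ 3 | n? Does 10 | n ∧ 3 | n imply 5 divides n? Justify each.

The forward direction fails; the converse holds.

[⇒] This fails: take n = 5. Certainly 5 ∣ 5, but 10 ∤ 5.

[⇐] Suppose 10 ∣ n and 3 ∣ n. Any common multiple of 10 and 3 is a multiple of their lcm; here gcd(10, 3) = 1, so lcm(10, 3) = 10·3 = 30, so 30 ∣ n. Since 5 ∣ 30, it follows that 5 ∣ n.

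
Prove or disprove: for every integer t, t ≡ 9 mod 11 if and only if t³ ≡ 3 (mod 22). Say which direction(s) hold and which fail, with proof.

The forward direction fails; the converse holds.

Forward direction. This fails: take t = 20. Then 20 ≡ 9 (mod 11), but 20³ = 8000 ≡ 14 (mod 22), not 3.

Converse. The residues r modulo 22 with r³ ≡ 3 (mod 22) are exactly {9}, and each is ≡ 9 (mod 11).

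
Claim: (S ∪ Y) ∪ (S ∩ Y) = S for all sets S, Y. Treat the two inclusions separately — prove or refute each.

(⊆) This inclusion fails. Take S = ∅, Y = {1}; then 1 ∈ (S ∪ Y) ∪ (S ∩ Y) but 1 ∉ S.

(⊇) Let x ∈ S. Then either x ∈ S and x ∉ Y; or x ∈ S ∩ Y. In each case x ∈ (S ∪ Y) ∪ (S ∩ Y), so S ⊆ (S ∪ Y) ∪ (S ∩ Y).

Only the reverse inclusion holds.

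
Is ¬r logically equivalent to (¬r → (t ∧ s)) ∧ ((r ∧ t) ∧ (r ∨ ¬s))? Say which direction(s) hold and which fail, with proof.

(⇒) This fails. Under r = F, t = F, s = F, the left side is true but the right side is false.

(⇐) This fails. Under r = T, t = T, s = F, the left side is false but the right side is true.

Neither implication holds.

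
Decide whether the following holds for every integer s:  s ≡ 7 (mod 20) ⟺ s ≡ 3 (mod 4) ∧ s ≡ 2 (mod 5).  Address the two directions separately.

Both implications hold.

(⟸) If s ≡ 3 (mod 4) and s ≡ 2 (mod 5), then by the Chinese remainder theorem s ≡ 7 (mod 20). This is exactly s ≡ 7 (mod 20).

(⟹) Suppose s ≡ 7 (mod 20); write s = 20j + 7. Since 4 ∣ 20, reducing mod 4 gives s ≡ 7 ≡ 3 (mod 4); since 5 ∣ 20, reducing mod 5 gives s ≡ 7 ≡ 2 (mod 5).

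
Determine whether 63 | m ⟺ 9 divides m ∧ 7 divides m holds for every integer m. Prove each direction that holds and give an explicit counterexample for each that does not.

[⇒] If 63 ∣ m, write m = 63q. Since 63 = 7·9, m = 9·(7q), so 9 ∣ m; and since 63 = 9·7, m = 7·(9q), so 7 ∣ m.

[⇐] Suppose 9 ∣ m and 7 ∣ m. Any common multiple of 9 and 7 is a multiple of their lcm; here gcd(9, 7) = 1, so lcm(9, 7) = 9·7 = 63, so 63 ∣ m.

Both directions hold; the statement is true.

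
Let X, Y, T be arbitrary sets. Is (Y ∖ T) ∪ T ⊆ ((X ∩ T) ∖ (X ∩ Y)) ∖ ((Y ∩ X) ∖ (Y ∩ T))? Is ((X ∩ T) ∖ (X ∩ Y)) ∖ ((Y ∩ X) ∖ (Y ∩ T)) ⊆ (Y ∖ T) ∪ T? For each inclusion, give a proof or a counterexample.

(⟹) This inclusion fails. Take X = ∅, Y = {1}, T = ∅; then 1 ∈ (Y ∖ T) ∪ T but 1 ∉ ((X ∩ T) ∖ (X ∩ Y)) ∖ ((Y ∩ X) ∖ (Y ∩ T)).

(⟸) Let x ∈ ((X ∩ T) ∖ (X ∩ Y)) ∖ ((Y ∩ X) ∖ (Y ∩ T)). Then x ∈ X ∩ T and x ∉ Y, from which x ∈ (Y ∖ T) ∪ T.

The sets are not equal: only the reverse inclusion holds.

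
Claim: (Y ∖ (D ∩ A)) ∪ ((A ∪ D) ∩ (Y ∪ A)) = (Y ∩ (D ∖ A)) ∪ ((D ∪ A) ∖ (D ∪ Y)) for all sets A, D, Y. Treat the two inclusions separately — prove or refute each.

Reverse inclusion. Let x ∈ (Y ∩ (D ∖ A)) ∪ ((D ∪ A) ∖ (D ∪ Y)). Then either x ∈ A and x ∉ D, Y; or x ∈ D ∩ Y and x ∉ A. In each case x ∈ (Y ∖ (D ∩ A)) ∪ ((A ∪ D) ∩ (Y ∪ A)), so (Y ∩ (D ∖ A)) ∪ ((D ∪ A) ∖ (D ∪ Y)) ⊆ (Y ∖ (D ∩ A)) ∪ ((A ∪ D) ∩ (Y ∪ A)).

Forward inclusion. This inclusion fails. Take A = {1}, D = {1}, Y = ∅; then 1 ∈ (Y ∖ (D ∩ A)) ∪ ((A ∪ D) ∩ (Y ∪ A)) but 1 ∉ (Y ∩ (D ∖ A)) ∪ ((D ∪ A) ∖ (D ∪ Y)).

The sets are not equal: only the reverse inclusion holds.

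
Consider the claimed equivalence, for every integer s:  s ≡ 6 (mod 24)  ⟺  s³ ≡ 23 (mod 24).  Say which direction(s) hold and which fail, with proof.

(⇒) fails and (⇐) fails.

[⇒] This fails: take s = 6. Then 6 ≡ 6 (mod 24), but 6³ = 216 ≡ 0 (mod 24), not 23.

[⇐] This fails: take s = 23. Then 23³ = 12167 ≡ 23 (mod 24), yet 23 ≡ 23 (mod 24), not 6.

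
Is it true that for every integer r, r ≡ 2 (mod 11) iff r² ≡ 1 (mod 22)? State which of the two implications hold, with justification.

(⟹) This fails: take r = 2. Then 2 ≡ 2 (mod 11), but 2² = 4 ≡ 4 (mod 22), not 1.

(⟸) This fails: take r = 1. Then 1² = 1 ≡ 1 (mod 22), yet 1 ≡ 1 (mod 11), not 2.

Both directions fail.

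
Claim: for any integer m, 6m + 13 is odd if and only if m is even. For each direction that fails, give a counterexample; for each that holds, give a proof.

Not equivalent: only (⇐) holds.

[⇒] This fails: take m = 7. Then 6m + 13 = 55, which is odd, yet m = 7 is odd, not even.

[⇐] Suppose m is even. Since 6 is even, 6m is even for every m, so 6m + 13 has the same parity as 13, which is odd. Hence 6m + 13 is odd.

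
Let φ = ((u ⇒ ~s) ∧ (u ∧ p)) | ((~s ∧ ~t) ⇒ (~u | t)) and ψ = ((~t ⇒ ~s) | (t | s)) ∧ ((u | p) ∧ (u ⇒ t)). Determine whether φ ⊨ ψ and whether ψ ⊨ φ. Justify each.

[⇒] This fails. Under t = F, p = F, u = F, s = F, the left side is true but the right side is false.

[⇐] Assume the antecedent. If t is true, the consequent reduces to true regardless of the other variables. If t is false, the antecedent forces (t = F, p = T, u = F, s = F) or (t = F, p = T, u = F, s = T), and the consequent holds there. Either way the consequent holds.

The forward direction fails; the converse holds.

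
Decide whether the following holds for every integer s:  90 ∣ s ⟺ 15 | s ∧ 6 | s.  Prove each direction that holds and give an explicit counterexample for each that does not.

(⇒) holds; (⇐) fails.

[⇒] If 90 ∣ s, write s = 90q. Since 90 = 6·15, s = 15·(6q), so 15 ∣ s; and since 90 = 15·6, s = 6·(15q), so 6 ∣ s.

[⇐] This fails: take s = 30. Both 15 ∣ 30 and 6 ∣ 30, yet 30 is not a multiple of 90 (since 30 = 0·90 + 30), so 90 ∤ 30.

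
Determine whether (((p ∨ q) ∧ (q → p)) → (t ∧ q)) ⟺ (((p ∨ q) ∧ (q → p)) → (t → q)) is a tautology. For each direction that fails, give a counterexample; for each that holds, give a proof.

(⇒) Assume the antecedent. If p is true, the antecedent forces (t = T, p = T, q = T), and ((p ∨ q) ∧ (q → p)) → (t → q) holds there. If p is false, ((p ∨ q) ∧ (q → p)) → (t → q) reduces to true regardless of the other variables. Either way ((p ∨ q) ∧ (q → p)) → (t → q) holds.

(⇐) This fails. Under t = F, p = T, q = F, the left side is false but the right side is true.

Only the forward direction holds.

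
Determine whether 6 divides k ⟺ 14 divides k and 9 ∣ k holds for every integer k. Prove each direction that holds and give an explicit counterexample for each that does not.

(⇒) fails; (⇐) holds.

(⟹) This fails: take k = 6. Certainly 6 ∣ 6, but 14 ∤ 6.

(⟸) Suppose 14 ∣ k and 9 ∣ k. Any common multiple of 14 and 9 is a multiple of their lcm; here gcd(14, 9) = 1, so lcm(14, 9) = 14·9 = 126, so 126 ∣ k. Since 6 ∣ 126, it follows that 6 ∣ k.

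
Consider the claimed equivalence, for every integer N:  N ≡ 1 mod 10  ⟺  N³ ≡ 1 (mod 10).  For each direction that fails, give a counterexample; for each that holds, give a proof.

Forward direction. Suppose N ≡ 1 mod 10. Write N = 10j + 1. Then (10j + 1)³ = 1000j³ + 300j² + 30j + 1 = 10(100j³ + 30j² + 3j) + 1, so N³ ≡ 1 (mod 10).

Converse. For the converse, argue contrapositively. If N ≢ 1 (mod 10), then N is congruent to one of 0, 2, 3, 4, 5, 6, 7, 8, 9 modulo 10, and these give N³ ≡ 0, 8, 7, 4, 5, 6, 3, 2, 9 respectively — never 1.

Both implications hold.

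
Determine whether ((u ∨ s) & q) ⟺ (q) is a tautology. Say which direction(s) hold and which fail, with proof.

The forward direction holds; the converse fails.

(⇒) Assume the antecedent. If u is true, the antecedent forces (u = T, q = T, s = F) or (u = T, q = T, s = T), and q holds there. If u is false, the antecedent forces (u = F, q = T, s = T), and q holds there. Either way q holds.

(⇐) This fails. Under u = F, q = T, s = F, the left side is false but the right side is true.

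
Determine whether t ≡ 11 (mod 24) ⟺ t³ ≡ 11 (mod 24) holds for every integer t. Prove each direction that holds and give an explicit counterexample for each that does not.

[⇐] Suppose t³ ≡ 11 (mod 24). The only residue r in {0, …, 23} with r³ ≡ 11 (mod 24) is r = 11, so t ≡ 11 (mod 24).

[⇒] Suppose t ≡ 11 (mod 24). Write t = 24j + 11. Then (24j + 11)³ = 13824j³ + 19008j² + 8712j + 1331 = 24(576j³ + 792j² + 363j + 55) + 11, so t³ ≡ 11 (mod 24).

The biconditional holds.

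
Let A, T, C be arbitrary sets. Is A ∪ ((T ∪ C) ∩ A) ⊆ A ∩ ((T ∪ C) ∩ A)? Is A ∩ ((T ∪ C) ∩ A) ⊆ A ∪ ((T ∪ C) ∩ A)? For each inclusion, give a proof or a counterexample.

(⊆) This inclusion fails. Take A = {1}, T = ∅, C = ∅; then 1 ∈ A ∪ ((T ∪ C) ∩ A) but 1 ∉ A ∩ ((T ∪ C) ∩ A).

(⊇) Let x ∈ A ∩ ((T ∪ C) ∩ A). Then either x ∈ A ∩ T and x ∉ C; or x ∈ A ∩ C and x ∉ T; or x ∈ A ∩ T ∩ C. In each case x ∈ A ∪ ((T ∪ C) ∩ A), so A ∩ ((T ∪ C) ∩ A) ⊆ A ∪ ((T ∪ C) ∩ A).

The sets are not equal: only the reverse inclusion holds.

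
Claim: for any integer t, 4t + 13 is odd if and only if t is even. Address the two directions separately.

Only the converse holds.

(→) This fails: take t = 5. Then 4t + 13 = 33, which is odd, yet t = 5 is odd, not even.

(←) Suppose t is even. Since 4 is even, 4t is even for every t, so 4t + 13 has the same parity as 13, which is odd. Hence 4t + 13 is odd.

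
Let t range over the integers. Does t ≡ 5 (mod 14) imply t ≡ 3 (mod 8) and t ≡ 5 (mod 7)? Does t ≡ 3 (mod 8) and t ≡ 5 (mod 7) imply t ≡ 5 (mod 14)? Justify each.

Forward direction. This fails: t = 33 gives 33 ≡ 5 (mod 14) but 33 ≡ 1 (mod 8), so the conjunction on the right does not hold.

Converse. If t ≡ 3 (mod 8) and t ≡ 5 (mod 7), then by the Chinese remainder theorem t ≡ 19 (mod 56). Since 19 ≡ 5 (mod 14) and 14 ∣ 56, we get t ≡ 5 (mod 14).

The forward direction fails; the converse holds.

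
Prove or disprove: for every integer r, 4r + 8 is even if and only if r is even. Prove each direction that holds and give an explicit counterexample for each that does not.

[⇒] This fails: take r = 7. Then 4r + 8 = 36, which is even, yet r = 7 is odd, not even.

[⇐] Suppose r is even. Since 4 is even, 4r is even for every r, so 4r + 8 has the same parity as 8, which is even. Hence 4r + 8 is even.

Not equivalent: only (⇐) holds.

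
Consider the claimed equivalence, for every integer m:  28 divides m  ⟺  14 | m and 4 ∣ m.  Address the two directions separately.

(⇐) Suppose 14 ∣ m and 4 ∣ m. Any common multiple of 14 and 4 is a multiple of their lcm; here lcm(14, 4) = 14·4/gcd(14, 4) = 56/2 = 28, so 28 ∣ m.

(⇒) If 28 ∣ m, write m = 28q. Since 28 = 2·14, m = 14·(2q), so 14 ∣ m; and since 28 = 7·4, m = 4·(7q), so 4 ∣ m.

Both directions hold; the statement is true.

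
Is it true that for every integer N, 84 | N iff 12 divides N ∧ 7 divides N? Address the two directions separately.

(←) Suppose 12 ∣ N and 7 ∣ N. Any common multiple of 12 and 7 is a multiple of their lcm; here gcd(12, 7) = 1, so lcm(12, 7) = 12·7 = 84, so 84 ∣ N.

(→) If 84 ∣ N, write N = 84q. Since 84 = 7·12, N = 12·(7q), so 12 ∣ N; and since 84 = 12·7, N = 7·(12q), so 7 ∣ N.

Both directions hold.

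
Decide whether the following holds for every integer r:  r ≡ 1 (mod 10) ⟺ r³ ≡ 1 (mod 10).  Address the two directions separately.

Equivalent; both directions hold.

Forward direction. Suppose r ≡ 1 (mod 10). Write r = 10j + 1. Then (10j + 1)³ = 1000j³ + 300j² + 30j + 1 = 10(100j³ + 30j² + 3j) + 1, so r³ ≡ 1 (mod 10).

Converse. For the converse, argue contrapositively. If r ≢ 1 (mod 10), then r is congruent to one of 0, 2, 3, 4, 5, 6, 7, 8, 9 modulo 10, and these give r³ ≡ 0, 8, 7, 4, 5, 6, 3, 2, 9 respectively — never 1.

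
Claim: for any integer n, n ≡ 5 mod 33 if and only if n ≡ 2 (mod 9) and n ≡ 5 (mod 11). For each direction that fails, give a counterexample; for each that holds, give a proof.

[⇒] This fails: n = 5 gives 5 ≡ 5 (mod 33) but 5 ≡ 5 (mod 9), so the conjunction on the right does not hold.

[⇐] Conversely, if n ≡ 2 (mod 9) and n ≡ 5 (mod 11), then by the Chinese remainder theorem n ≡ 38 (mod 99). Since 38 ≡ 5 (mod 33) and 33 ∣ 99, we get n ≡ 5 (mod 33).

The forward direction fails; the converse holds.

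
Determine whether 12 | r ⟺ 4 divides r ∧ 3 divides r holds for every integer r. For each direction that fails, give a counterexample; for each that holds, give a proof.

Equivalent; both directions hold.

(→) If 12 ∣ r, write r = 12q. Since 12 = 3·4, r = 4·(3q), so 4 ∣ r; and since 12 = 4·3, r = 3·(4q), so 3 ∣ r.

(←) Suppose 4 ∣ r and 3 ∣ r. Any common multiple of 4 and 3 is a multiple of their lcm; here gcd(4, 3) = 1, so lcm(4, 3) = 4·3 = 12, so 12 ∣ r.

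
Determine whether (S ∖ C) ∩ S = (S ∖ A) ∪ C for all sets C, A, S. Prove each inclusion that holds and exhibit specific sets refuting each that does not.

(⊆) fails and (⊇) fails.

(⟹) This inclusion fails. Take C = ∅, A = {1}, S = {1}; then 1 ∈ (S ∖ C) ∩ S but 1 ∉ (S ∖ A) ∪ C.

(⟸) This inclusion fails. Take C = {1}, A = ∅, S = ∅; then 1 ∈ (S ∖ A) ∪ C but 1 ∉ (S ∖ C) ∩ S.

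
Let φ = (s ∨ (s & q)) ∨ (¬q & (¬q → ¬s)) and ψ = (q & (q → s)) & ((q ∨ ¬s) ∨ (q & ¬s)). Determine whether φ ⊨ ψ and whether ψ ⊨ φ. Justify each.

(⇒) fails; (⇐) holds.

Converse. Assume the antecedent. If s is true, the consequent reduces to true regardless of the other variables. If s is false, the antecedent cannot hold. Either way the consequent holds.

Forward direction. This fails. Under s = F, q = F, the left side is true but the right side is false.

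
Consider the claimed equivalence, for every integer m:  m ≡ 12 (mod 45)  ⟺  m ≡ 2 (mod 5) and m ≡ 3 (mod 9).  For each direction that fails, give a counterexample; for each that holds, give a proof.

(⟹) Suppose m ≡ 12 (mod 45); write m = 45j + 12. Since 5 ∣ 45, reducing mod 5 gives m ≡ 12 ≡ 2 (mod 5); since 9 ∣ 45, reducing mod 9 gives m ≡ 12 ≡ 3 (mod 9).

(⟸) Conversely, if m ≡ 2 (mod 5) and m ≡ 3 (mod 9), then by the Chinese remainder theorem m ≡ 12 (mod 45). This is exactly m ≡ 12 (mod 45).

The biconditional holds.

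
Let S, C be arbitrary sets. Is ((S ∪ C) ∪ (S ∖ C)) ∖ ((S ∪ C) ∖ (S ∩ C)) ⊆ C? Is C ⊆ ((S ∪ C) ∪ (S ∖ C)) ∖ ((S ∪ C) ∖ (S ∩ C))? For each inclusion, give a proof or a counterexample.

(⟸) This inclusion fails. Take S = ∅, C = {1}; then 1 ∈ C but 1 ∉ ((S ∪ C) ∪ (S ∖ C)) ∖ ((S ∪ C) ∖ (S ∩ C)).

(⟹) Let x ∈ ((S ∪ C) ∪ (S ∖ C)) ∖ ((S ∪ C) ∖ (S ∩ C)). Then x ∈ S ∩ C, from which x ∈ C.

The sets are not equal: only the forward inclusion holds.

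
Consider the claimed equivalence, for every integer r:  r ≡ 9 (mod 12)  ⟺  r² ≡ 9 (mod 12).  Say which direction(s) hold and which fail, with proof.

Only the forward direction holds.

(←) This fails: take r = 3. Then 3² = 9 ≡ 9 (mod 12), yet 3 ≡ 3 (mod 12), not 9.

(→) Suppose r ≡ 9 (mod 12). Write r = 12j + 9. Then (12j + 9)² = 144j² + 216j + 81 = 12(12j² + 18j + 6) + 9, so r² ≡ 9 (mod 12).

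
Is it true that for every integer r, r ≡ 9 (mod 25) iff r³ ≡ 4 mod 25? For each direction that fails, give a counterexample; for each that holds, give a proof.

(⇐) Suppose r³ ≡ 4 (mod 25). The only residue r in {0, …, 24} with r³ ≡ 4 (mod 25) is r = 9, so r ≡ 9 (mod 25).

(⇒) Suppose r ≡ 9 (mod 25). Write r = 25j + 9. Then (25j + 9)³ = 15625j³ + 16875j² + 6075j + 729 = 25(625j³ + 675j² + 243j + 29) + 4, so r³ ≡ 4 (mod 25).

The biconditional holds.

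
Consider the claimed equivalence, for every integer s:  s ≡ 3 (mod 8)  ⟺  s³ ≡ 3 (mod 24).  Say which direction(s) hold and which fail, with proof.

Only the converse holds.

(⟹) This fails: take s = 11. Then 11 ≡ 3 (mod 8), but 11³ = 1331 ≡ 11 (mod 24), not 3.

(⟸) Conversely, the residues r modulo 24 with r³ ≡ 3 (mod 24) are exactly {3}, and each is ≡ 3 (mod 8).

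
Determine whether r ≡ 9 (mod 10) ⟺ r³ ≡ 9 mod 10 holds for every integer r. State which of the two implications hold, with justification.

Both directions hold; the statement is true.

[⇒] Suppose r ≡ 9 (mod 10). Write r = 10j + 9. Then (10j + 9)³ = 1000j³ + 2700j² + 2430j + 729 = 10(100j³ + 270j² + 243j + 72) + 9, so r³ ≡ 9 (mod 10).

[⇐] For the converse, argue contrapositively. If r ≢ 9 (mod 10), then r is congruent to one of 0, 1, 2, 3, 4, 5, 6, 7, 8 modulo 10, and these give r³ ≡ 0, 1, 8, 7, 4, 5, 6, 3, 2 respectively — never 9.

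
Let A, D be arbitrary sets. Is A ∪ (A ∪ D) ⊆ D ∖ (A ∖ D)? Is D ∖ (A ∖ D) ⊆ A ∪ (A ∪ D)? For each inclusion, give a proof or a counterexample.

(⊇) Let x ∈ D ∖ (A ∖ D). Then either x ∈ D and x ∉ A; or x ∈ A ∩ D. In each case x ∈ A ∪ (A ∪ D), so D ∖ (A ∖ D) ⊆ A ∪ (A ∪ D).

(⊆) This inclusion fails. Take A = {1}, D = ∅; then 1 ∈ A ∪ (A ∪ D) but 1 ∉ D ∖ (A ∖ D).

(⊆) fails; (⊇) holds.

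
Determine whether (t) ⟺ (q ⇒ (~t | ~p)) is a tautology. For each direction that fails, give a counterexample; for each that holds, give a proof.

Neither direction holds.

Forward direction. This fails. Under q = T, t = T, p = T, the left side is true but the right side is false.

Converse. This fails. Under q = F, t = F, p = F, the left side is false but the right side is true.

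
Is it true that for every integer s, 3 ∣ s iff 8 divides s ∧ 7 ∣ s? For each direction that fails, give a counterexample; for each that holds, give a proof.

[⇒] This fails: take s = 3. Certainly 3 ∣ 3, but 8 ∤ 3.

[⇐] This fails: take s = 56. Both 8 ∣ 56 and 7 ∣ 56, yet 56 is not a multiple of 3 (since 56 = 18·3 + 2), so 3 ∤ 56.

Neither implication holds.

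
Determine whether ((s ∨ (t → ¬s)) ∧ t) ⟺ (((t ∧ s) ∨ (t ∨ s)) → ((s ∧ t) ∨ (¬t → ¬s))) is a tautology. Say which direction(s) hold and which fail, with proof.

(⇒) holds; (⇐) fails.

(⟸) This fails. Under s = F, t = F, the left side is false but the right side is true.

(⟹) Assume the antecedent. If s is true, the antecedent forces (s = T, t = T), and the consequent holds there. If s is false, the consequent reduces to true regardless of the other variables. Either way the consequent holds.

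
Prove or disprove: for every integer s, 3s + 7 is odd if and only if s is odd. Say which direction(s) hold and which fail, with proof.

Forward direction. This fails: s = 0 gives 3s + 7 = 7, which is odd, but 0 is even, not odd.

Converse. This also fails: s = 3 is odd, but 3s + 7 = 16 is even, not odd.

Both directions fail.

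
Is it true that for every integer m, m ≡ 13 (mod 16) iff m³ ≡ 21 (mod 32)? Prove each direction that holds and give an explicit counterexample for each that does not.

(⇒) fails; (⇐) holds.

(→) This fails: take m = 29. Then 29 ≡ 13 (mod 16), but 29³ = 24389 ≡ 5 (mod 32), not 21.

(←) Conversely, the residues r modulo 32 with r³ ≡ 21 (mod 32) are exactly {13}, and each is ≡ 13 (mod 16).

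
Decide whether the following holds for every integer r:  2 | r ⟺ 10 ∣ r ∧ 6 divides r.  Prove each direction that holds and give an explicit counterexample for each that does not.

Only the reverse direction holds.

(→) This fails: take r = 2. Certainly 2 ∣ 2, but 10 ∤ 2.

(←) Suppose 10 ∣ r and 6 ∣ r. Any common multiple of 10 and 6 is a multiple of their lcm; here lcm(10, 6) = 10·6/gcd(10, 6) = 60/2 = 30, so 30 ∣ r. Since 2 ∣ 30, it follows that 2 ∣ r.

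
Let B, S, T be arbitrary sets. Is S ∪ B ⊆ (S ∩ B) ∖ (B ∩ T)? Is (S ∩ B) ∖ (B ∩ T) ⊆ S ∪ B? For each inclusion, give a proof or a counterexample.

Only the reverse inclusion holds.

Forward inclusion. This inclusion fails. Take B = {1}, S = ∅, T = ∅; then 1 ∈ S ∪ B but 1 ∉ (S ∩ B) ∖ (B ∩ T).

Reverse inclusion. Let x ∈ (S ∩ B) ∖ (B ∩ T). Then x ∈ B ∩ S and x ∉ T, from which x ∈ S ∪ B.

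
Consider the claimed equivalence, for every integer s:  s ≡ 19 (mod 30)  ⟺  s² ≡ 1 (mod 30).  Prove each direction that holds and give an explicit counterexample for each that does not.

Only the forward direction holds.

Forward direction. Suppose s ≡ 19 (mod 30). Write s = 30j + 19. Then (30j + 19)² = 900j² + 1140j + 361 = 30(30j² + 38j + 12) + 1, so s² ≡ 1 (mod 30).

Converse. This fails: take s = 1. Then 1² = 1 ≡ 1 (mod 30), yet 1 ≡ 1 (mod 30), not 19.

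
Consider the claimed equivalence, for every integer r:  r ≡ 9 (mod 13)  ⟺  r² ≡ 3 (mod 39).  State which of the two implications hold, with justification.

Neither implication holds.

Forward direction. This fails: take r = 22. Then 22 ≡ 9 (mod 13), but 22² = 484 ≡ 16 (mod 39), not 3.

Converse. This fails: take r = 30. Then 30² = 900 ≡ 3 (mod 39), yet 30 ≡ 4 (mod 13), not 9.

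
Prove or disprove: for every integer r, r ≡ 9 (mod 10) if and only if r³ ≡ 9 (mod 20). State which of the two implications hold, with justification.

Only the converse holds.

(⇒) This fails: take r = 19. Then 19 ≡ 9 (mod 10), but 19³ = 6859 ≡ 19 (mod 20), not 9.

(⇐) Conversely, the residues r modulo 20 with r³ ≡ 9 (mod 20) are exactly {9}, and each is ≡ 9 (mod 10).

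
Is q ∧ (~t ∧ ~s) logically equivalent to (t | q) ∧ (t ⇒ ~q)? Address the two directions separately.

(⟸) This fails. Under q = F, t = T, s = F, the left side is false but the right side is true.

(⟹) Assume the antecedent. If q is true, the antecedent forces (q = T, t = F, s = F), and (t | q) ∧ (t ⇒ ~q) holds there. If q is false, the antecedent cannot hold. Either way (t | q) ∧ (t ⇒ ~q) holds.

Only the forward direction holds.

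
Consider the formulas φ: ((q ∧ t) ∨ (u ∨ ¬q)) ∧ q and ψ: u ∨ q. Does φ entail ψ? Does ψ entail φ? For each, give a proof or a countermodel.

(⟹) Assume the antecedent. If u is true, u ∨ q reduces to true regardless of the other variables. If u is false, the antecedent forces (u = F, t = T, q = T), and u ∨ q holds there. Either way u ∨ q holds.

(⟸) This fails. Under u = T, t = F, q = F, the left side is false but the right side is true.

Only the forward direction holds.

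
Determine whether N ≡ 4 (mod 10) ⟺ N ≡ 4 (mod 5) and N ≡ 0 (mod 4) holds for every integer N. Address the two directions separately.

Only the reverse direction holds.

[⇒] This fails: N = 14 gives 14 ≡ 4 (mod 10) but 14 ≡ 2 (mod 4), so the conjunction on the right does not hold.

[⇐] Conversely, if N ≡ 4 (mod 5) and N ≡ 0 (mod 4), then by the Chinese remainder theorem N ≡ 4 (mod 20). Since 4 ≡ 4 (mod 10) and 10 ∣ 20, we get N ≡ 4 (mod 10).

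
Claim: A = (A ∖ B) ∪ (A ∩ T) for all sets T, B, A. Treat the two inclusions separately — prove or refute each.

Only the reverse inclusion holds.

(⟹) This inclusion fails. Take T = ∅, B = {1}, A = {1}; then 1 ∈ A but 1 ∉ (A ∖ B) ∪ (A ∩ T).

(⟸) Let x ∈ (A ∖ B) ∪ (A ∩ T). Then either x ∈ A and x ∉ T, B; or x ∈ T ∩ A and x ∉ B; or x ∈ T ∩ B ∩ A. In each case x ∈ A, so (A ∖ B) ∪ (A ∩ T) ⊆ A.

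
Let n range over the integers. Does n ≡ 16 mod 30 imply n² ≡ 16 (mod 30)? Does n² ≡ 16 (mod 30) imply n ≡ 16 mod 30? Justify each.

(⇐) This fails: take n = 4. Then 4² = 16 ≡ 16 (mod 30), yet 4 ≡ 4 (mod 30), not 16.

(⇒) Suppose n ≡ 16 mod 30. Write n = 30j + 16. Then (30j + 16)² = 900j² + 960j + 256 = 30(30j² + 32j + 8) + 16, so n² ≡ 16 (mod 30).

Only the forward implication holds.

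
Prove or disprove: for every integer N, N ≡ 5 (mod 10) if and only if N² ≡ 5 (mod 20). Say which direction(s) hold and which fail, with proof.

(←) The residues r modulo 20 with r² ≡ 5 (mod 20) are exactly {5, 15}, and each is ≡ 5 (mod 10).

(→) Suppose N ≡ 5 (mod 10). Working modulo 20, N ∈ {5, 15}; for each such r, r² ≡ 5 (mod 20).

Both implications hold.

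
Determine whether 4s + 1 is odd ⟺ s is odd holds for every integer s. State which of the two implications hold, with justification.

Not equivalent: only (⇐) holds.

(⇒) This fails: take s = 4. Then 4s + 1 = 17, which is odd, yet s = 4 is even, not odd.

(⇐) Suppose s is odd. Since 4 is even, 4s is even for every s, so 4s + 1 has the same parity as 1, which is odd. Hence 4s + 1 is odd.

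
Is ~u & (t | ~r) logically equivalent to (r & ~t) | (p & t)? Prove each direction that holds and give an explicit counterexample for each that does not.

(⟹) This fails. Under p = F, u = F, t = F, r = F, the left side is true but the right side is false.

(⟸) This fails. Under p = T, u = T, t = T, r = F, the left side is false but the right side is true.

(⇒) fails and (⇐) fails.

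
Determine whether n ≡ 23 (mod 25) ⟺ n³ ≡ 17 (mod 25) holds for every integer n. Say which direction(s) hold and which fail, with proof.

Both directions hold; the statement is true.

(⟸) Suppose n³ ≡ 17 (mod 25). The only residue r in {0, …, 24} with r³ ≡ 17 (mod 25) is r = 23, so n ≡ 23 (mod 25).

(⟹) Suppose n ≡ 23 (mod 25). Write n = 25j + 23. Then (25j + 23)³ = 15625j³ + 43125j² + 39675j + 12167 = 25(625j³ + 1725j² + 1587j + 486) + 17, so n³ ≡ 17 (mod 25).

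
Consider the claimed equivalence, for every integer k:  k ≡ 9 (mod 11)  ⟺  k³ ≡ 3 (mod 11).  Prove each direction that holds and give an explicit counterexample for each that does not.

(⇒) Suppose k ≡ 9 (mod 11). Write k = 11j + 9. Then (11j + 9)³ = 1331j³ + 3267j² + 2673j + 729 = 11(121j³ + 297j² + 243j + 66) + 3, so k³ ≡ 3 (mod 11).

(⇐) For the converse, argue contrapositively. If k ≢ 9 (mod 11), then k is congruent to one of 0, 1, 2, 3, 4, 5, 6, 7, 8, 10 modulo 11, and these give k³ ≡ 0, 1, 8, 5, 9, 4, 7, 2, 6, 10 respectively — never 3.

Both directions hold.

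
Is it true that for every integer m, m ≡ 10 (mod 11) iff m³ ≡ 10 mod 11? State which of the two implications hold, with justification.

Forward direction. Suppose m ≡ 10 (mod 11). Write m = 11j + 10. Then (11j + 10)³ = 1331j³ + 3630j² + 3300j + 1000 = 11(121j³ + 330j² + 300j + 90) + 10, so m³ ≡ 10 (mod 11).

Converse. For the converse, argue contrapositively. If m ≢ 10 (mod 11), then m is congruent to one of 0, 1, 2, 3, 4, 5, 6, 7, 8, 9 modulo 11, and these give m³ ≡ 0, 1, 8, 5, 9, 4, 7, 2, 6, 3 respectively — never 10.

Both directions hold.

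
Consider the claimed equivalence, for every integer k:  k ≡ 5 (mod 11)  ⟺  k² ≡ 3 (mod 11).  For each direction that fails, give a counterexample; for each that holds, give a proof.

Forward direction. Suppose k ≡ 5 (mod 11). Write k = 11j + 5. Then (11j + 5)² = 121j² + 110j + 25 = 11(11j² + 10j + 2) + 3, so k² ≡ 3 (mod 11).

Converse. This fails: take k = 6. Then 6² = 36 ≡ 3 (mod 11), yet 6 ≡ 6 (mod 11), not 5.

Only the forward implication holds.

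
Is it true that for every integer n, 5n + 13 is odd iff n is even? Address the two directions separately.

Both directions hold.

[⇐] Suppose n is even; write n = 2j. Then 5n + 13 = 5·(2j) + 13 = 2·5j + 13, which is odd.

[⇒] Suppose 5n + 13 is odd. Since 5 is odd, 5n and n have the same parity, so 5n + 13 ≡ n + 13 (mod 2). As 13 is odd, 5n + 13 is odd exactly when n is even. Thus n is even.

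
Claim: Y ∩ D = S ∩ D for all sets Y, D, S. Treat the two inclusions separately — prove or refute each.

Neither inclusion holds.

Forward inclusion. This inclusion fails. Take Y = {1}, D = {1}, S = ∅; then 1 ∈ Y ∩ D but 1 ∉ S ∩ D.

Reverse inclusion. This inclusion fails. Take Y = ∅, D = {1}, S = {1}; then 1 ∈ S ∩ D but 1 ∉ Y ∩ D.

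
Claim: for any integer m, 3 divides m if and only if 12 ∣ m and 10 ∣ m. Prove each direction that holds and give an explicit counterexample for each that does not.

Only the reverse direction holds.

Forward direction. This fails: take m = 3. Certainly 3 ∣ 3, but 12 ∤ 3.

Converse. Suppose 12 ∣ m and 10 ∣ m. Any common multiple of 12 and 10 is a multiple of their lcm; here lcm(12, 10) = 12·10/gcd(12, 10) = 120/2 = 60, so 60 ∣ m. Since 3 ∣ 60, it follows that 3 ∣ m.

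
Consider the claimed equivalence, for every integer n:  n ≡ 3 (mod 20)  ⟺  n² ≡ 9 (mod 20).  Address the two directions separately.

(→) Suppose n ≡ 3 (mod 20). Write n = 20j + 3. Then (20j + 3)² = 400j² + 120j + 9 = 20(20j² + 6j) + 9, so n² ≡ 9 (mod 20).

(←) This fails: take n = 7. Then 7² = 49 ≡ 9 (mod 20), yet 7 ≡ 7 (mod 20), not 3.

Only the forward implication holds.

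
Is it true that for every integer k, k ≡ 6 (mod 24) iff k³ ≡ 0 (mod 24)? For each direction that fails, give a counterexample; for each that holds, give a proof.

(⟹) Suppose k ≡ 6 (mod 24). Write k = 24j + 6. Then (24j + 6)³ = 13824j³ + 10368j² + 2592j + 216 = 24(576j³ + 432j² + 108j + 9) + 0, so k³ ≡ 0 (mod 24).

(⟸) This fails: take k = 0. Then 0³ = 0 ≡ 0 (mod 24), yet 0 ≡ 0 (mod 24), not 6.

Only the forward implication holds.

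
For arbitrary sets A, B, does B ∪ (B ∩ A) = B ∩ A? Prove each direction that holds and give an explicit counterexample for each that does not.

(⟹) This inclusion fails. Take A = ∅, B = {1}; then 1 ∈ B ∪ (B ∩ A) but 1 ∉ B ∩ A.

(⟸) Let x ∈ B ∩ A. Then x ∈ A ∩ B, from which x ∈ B ∪ (B ∩ A).

The sets are not equal: only the reverse inclusion holds.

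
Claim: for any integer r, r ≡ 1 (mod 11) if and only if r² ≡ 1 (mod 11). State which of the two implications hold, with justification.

(→) Suppose r ≡ 1 (mod 11). Write r = 11j + 1. Then (11j + 1)² = 121j² + 22j + 1 = 11(11j² + 2j) + 1, so r² ≡ 1 (mod 11).

(←) This fails: take r = 10. Then 10² = 100 ≡ 1 (mod 11), yet 10 ≡ 10 (mod 11), not 1.

Not equivalent: only (⇒) holds.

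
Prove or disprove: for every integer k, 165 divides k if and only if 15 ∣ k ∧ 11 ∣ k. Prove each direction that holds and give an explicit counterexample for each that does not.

(⇒) If 165 ∣ k, write k = 165q. Since 165 = 11·15, k = 15·(11q), so 15 ∣ k; and since 165 = 15·11, k = 11·(15q), so 11 ∣ k.

(⇐) Suppose 15 ∣ k and 11 ∣ k. Any common multiple of 15 and 11 is a multiple of their lcm; here gcd(15, 11) = 1, so lcm(15, 11) = 15·11 = 165, so 165 ∣ k.

The biconditional holds.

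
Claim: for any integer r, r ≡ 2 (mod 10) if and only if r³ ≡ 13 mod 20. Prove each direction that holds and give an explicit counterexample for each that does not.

Forward direction. This fails: take r = 2. Then 2 ≡ 2 (mod 10), but 2³ = 8 ≡ 8 (mod 20), not 13.

Converse. This fails: take r = 17. Then 17³ = 4913 ≡ 13 (mod 20), yet 17 ≡ 7 (mod 10), not 2.

Neither direction holds.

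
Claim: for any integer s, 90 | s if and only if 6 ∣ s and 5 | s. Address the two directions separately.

(⟹) If 90 ∣ s, write s = 90q. Since 90 = 15·6, s = 6·(15q), so 6 ∣ s; and since 90 = 18·5, s = 5·(18q), so 5 ∣ s.

(⟸) This fails: take s = 30. Both 6 ∣ 30 and 5 ∣ 30, yet 30 is not a multiple of 90 (since 30 = 0·90 + 30), so 90 ∤ 30.

Not equivalent: only (⇒) holds.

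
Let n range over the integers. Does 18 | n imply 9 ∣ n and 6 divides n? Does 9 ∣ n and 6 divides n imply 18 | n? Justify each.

(⇐) Suppose 9 ∣ n and 6 ∣ n. Any common multiple of 9 and 6 is a multiple of their lcm; here lcm(9, 6) = 9·6/gcd(9, 6) = 54/3 = 18, so 18 ∣ n.

(⇒) If 18 ∣ n, write n = 18q. Since 18 = 2·9, n = 9·(2q), so 9 ∣ n; and since 18 = 3·6, n = 6·(3q), so 6 ∣ n.

The biconditional holds.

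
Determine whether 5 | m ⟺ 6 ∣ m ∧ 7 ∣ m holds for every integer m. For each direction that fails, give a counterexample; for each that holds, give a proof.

(⇒) This fails: take m = 5. Certainly 5 ∣ 5, but 6 ∤ 5.

(⇐) This fails: take m = 42. Both 6 ∣ 42 and 7 ∣ 42, yet 42 is not a multiple of 5 (since 42 = 8·5 + 2), so 5 ∤ 42.

Both directions fail.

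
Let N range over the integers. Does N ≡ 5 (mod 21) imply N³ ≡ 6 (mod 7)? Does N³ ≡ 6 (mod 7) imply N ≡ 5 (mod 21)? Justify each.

(⇒) Suppose N ≡ 5 (mod 21). Then N³ ≡ 5³ = 125 (mod 21), and since 7 ∣ 21, also N³ ≡ 6 (mod 7).

(⇐) This fails: take N = 3. Then 3³ = 27 ≡ 6 (mod 7), yet 3 ≡ 3 (mod 21), not 5.

Only the forward implication holds.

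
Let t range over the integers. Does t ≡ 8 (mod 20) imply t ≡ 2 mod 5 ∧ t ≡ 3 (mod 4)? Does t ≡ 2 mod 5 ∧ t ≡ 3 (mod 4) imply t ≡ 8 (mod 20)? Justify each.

[⇒] This fails: t = 8 gives 8 ≡ 8 (mod 20) but 8 ≡ 3 (mod 5), so the conjunction on the right does not hold.

[⇐] This fails: t = 7 satisfies both congruences on the right (7 ≡ 2 mod 5 and 7 ≡ 3 mod 4) yet 7 ≡ 7 (mod 20), not 8.

Both directions fail.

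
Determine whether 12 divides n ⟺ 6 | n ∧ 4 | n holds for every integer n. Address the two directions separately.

Converse. Suppose 6 ∣ n and 4 ∣ n. Any common multiple of 6 and 4 is a multiple of their lcm; here lcm(6, 4) = 6·4/gcd(6, 4) = 24/2 = 12, so 12 ∣ n.

Forward direction. If 12 ∣ n, write n = 12q. Since 12 = 2·6, n = 6·(2q), so 6 ∣ n; and since 12 = 3·4, n = 4·(3q), so 4 ∣ n.

Both directions hold.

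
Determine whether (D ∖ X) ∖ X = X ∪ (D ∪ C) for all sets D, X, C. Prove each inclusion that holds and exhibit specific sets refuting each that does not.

Only the forward inclusion holds.

Forward inclusion. Let x ∈ (D ∖ X) ∖ X. Then either x ∈ D and x ∉ X, C; or x ∈ D ∩ C and x ∉ X. In each case x ∈ X ∪ (D ∪ C), so (D ∖ X) ∖ X ⊆ X ∪ (D ∪ C).

Reverse inclusion. This inclusion fails. Take D = ∅, X = {1}, C = ∅; then 1 ∈ X ∪ (D ∪ C) but 1 ∉ (D ∖ X) ∖ X.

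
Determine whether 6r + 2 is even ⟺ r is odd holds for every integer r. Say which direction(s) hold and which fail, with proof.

Forward direction. This fails: take r = 6. Then 6r + 2 = 38, which is even, yet r = 6 is even, not odd.

Converse. Suppose r is odd. Since 6 is even, 6r is even for every r, so 6r + 2 has the same parity as 2, which is even. Hence 6r + 2 is even.

The forward direction fails; the converse holds.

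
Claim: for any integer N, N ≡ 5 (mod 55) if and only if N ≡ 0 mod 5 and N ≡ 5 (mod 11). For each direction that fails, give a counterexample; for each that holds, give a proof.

(→) Suppose N ≡ 5 (mod 55); write N = 55j + 5. Since 5 ∣ 55, reducing mod 5 gives N ≡ 5 ≡ 0 (mod 5); since 11 ∣ 55, reducing mod 11 gives N ≡ 5 (mod 11).

(←) Conversely, if N ≡ 0 (mod 5) and N ≡ 5 (mod 11), then by the Chinese remainder theorem N ≡ 5 (mod 55). This is exactly N ≡ 5 (mod 55).

The biconditional holds.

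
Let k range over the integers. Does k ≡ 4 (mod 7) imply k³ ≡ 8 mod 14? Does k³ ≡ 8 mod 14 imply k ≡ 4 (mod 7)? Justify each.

(⇒) fails and (⇐) fails.

[⇒] This fails: take k = 11. Then 11 ≡ 4 (mod 7), but 11³ = 1331 ≡ 1 (mod 14), not 8.

[⇐] This fails: take k = 2. Then 2³ = 8 ≡ 8 (mod 14), yet 2 ≡ 2 (mod 7), not 4.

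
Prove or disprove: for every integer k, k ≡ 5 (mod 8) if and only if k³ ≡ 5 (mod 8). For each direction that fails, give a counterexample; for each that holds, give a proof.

The biconditional holds.

Forward direction. Suppose k ≡ 5 (mod 8). Write k = 8j + 5. Then (8j + 5)³ = 512j³ + 960j² + 600j + 125 = 8(64j³ + 120j² + 75j + 15) + 5, so k³ ≡ 5 (mod 8).

Converse. Suppose k³ ≡ 5 (mod 8). The only residue r in {0, …, 7} with r³ ≡ 5 (mod 8) is r = 5, so k ≡ 5 (mod 8).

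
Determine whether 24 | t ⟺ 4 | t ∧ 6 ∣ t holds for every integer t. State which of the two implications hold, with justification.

Only the forward direction holds.

[⇐] This fails: take t = 12. Both 4 ∣ 12 and 6 ∣ 12, yet 12 is not a multiple of 24 (since 12 = 0·24 + 12), so 24 ∤ 12.

[⇒] If 24 ∣ t, write t = 24q. Since 24 = 6·4, t = 4·(6q), so 4 ∣ t; and since 24 = 4·6, t = 6·(4q), so 6 ∣ t.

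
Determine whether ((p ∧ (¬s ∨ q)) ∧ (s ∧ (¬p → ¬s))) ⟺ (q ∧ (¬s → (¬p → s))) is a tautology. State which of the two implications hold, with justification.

Forward direction. Assume the antecedent. If s is true, the antecedent forces (s = T, p = T, q = T), and q ∧ (¬s → (¬p → s)) holds there. If s is false, the antecedent cannot hold. Either way q ∧ (¬s → (¬p → s)) holds.

Converse. This fails. Under s = T, p = F, q = T, the left side is false but the right side is true.

Only the forward implication holds.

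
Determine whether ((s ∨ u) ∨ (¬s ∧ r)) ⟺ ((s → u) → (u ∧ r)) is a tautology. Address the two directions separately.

Only the reverse direction holds.

(⟸) Assume the antecedent. If r is true, (s ∨ u) ∨ (¬s ∧ r) reduces to true regardless of the other variables. If r is false, the antecedent forces (r = F, s = T, u = F), and (s ∨ u) ∨ (¬s ∧ r) holds there. Either way (s ∨ u) ∨ (¬s ∧ r) holds.

(⟹) This fails. Under r = T, s = F, u = F, the left side is true but the right side is false.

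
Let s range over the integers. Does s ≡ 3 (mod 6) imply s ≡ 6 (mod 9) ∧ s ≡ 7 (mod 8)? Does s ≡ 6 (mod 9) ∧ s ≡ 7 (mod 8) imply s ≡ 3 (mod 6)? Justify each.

[⇐] If s ≡ 6 (mod 9) and s ≡ 7 (mod 8), then by the Chinese remainder theorem s ≡ 15 (mod 72). Since 15 ≡ 3 (mod 6) and 6 ∣ 72, we get s ≡ 3 (mod 6).

[⇒] This fails: s = 33 gives 33 ≡ 3 (mod 6) but 33 ≡ 1 (mod 8), so the conjunction on the right does not hold.

Only the converse holds.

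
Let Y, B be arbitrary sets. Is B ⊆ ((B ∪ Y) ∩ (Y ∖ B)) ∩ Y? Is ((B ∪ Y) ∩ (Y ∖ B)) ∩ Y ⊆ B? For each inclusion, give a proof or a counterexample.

Neither inclusion holds.

Forward inclusion. This inclusion fails. Take Y = ∅, B = {1}; then 1 ∈ B but 1 ∉ ((B ∪ Y) ∩ (Y ∖ B)) ∩ Y.

Reverse inclusion. This inclusion fails. Take Y = {1}, B = ∅; then 1 ∈ ((B ∪ Y) ∩ (Y ∖ B)) ∩ Y but 1 ∉ B.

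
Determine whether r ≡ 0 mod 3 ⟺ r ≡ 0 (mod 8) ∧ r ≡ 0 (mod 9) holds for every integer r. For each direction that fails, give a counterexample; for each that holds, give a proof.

[⇒] This fails: r = 3 gives 3 ≡ 0 (mod 3) but 3 ≡ 3 (mod 8), so the conjunction on the right does not hold.

[⇐] Conversely, if r ≡ 0 (mod 8) and r ≡ 0 (mod 9), then by the Chinese remainder theorem r ≡ 0 (mod 72). Since 0 ≡ 0 (mod 3) and 3 ∣ 72, we get r ≡ 0 (mod 3).

Not equivalent: only (⇐) holds.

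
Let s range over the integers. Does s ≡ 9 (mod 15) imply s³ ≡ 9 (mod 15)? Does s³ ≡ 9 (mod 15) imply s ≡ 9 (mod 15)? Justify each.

Equivalent; both directions hold.

[⇒] Suppose s ≡ 9 (mod 15). Write s = 15j + 9. Then (15j + 9)³ = 3375j³ + 6075j² + 3645j + 729 = 15(225j³ + 405j² + 243j + 48) + 9, so s³ ≡ 9 (mod 15).

[⇐] Conversely, suppose s³ ≡ 9 (mod 15). The only residue r in {0, …, 14} with r³ ≡ 9 (mod 15) is r = 9, so s ≡ 9 (mod 15).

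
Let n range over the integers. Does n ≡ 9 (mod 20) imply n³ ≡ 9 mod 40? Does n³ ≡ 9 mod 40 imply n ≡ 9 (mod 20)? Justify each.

(⇒) This fails: take n = 29. Then 29 ≡ 9 (mod 20), but 29³ = 24389 ≡ 29 (mod 40), not 9.

(⇐) Conversely, the residues r modulo 40 with r³ ≡ 9 (mod 40) are exactly {9}, and each is ≡ 9 (mod 20).

The forward direction fails; the converse holds.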